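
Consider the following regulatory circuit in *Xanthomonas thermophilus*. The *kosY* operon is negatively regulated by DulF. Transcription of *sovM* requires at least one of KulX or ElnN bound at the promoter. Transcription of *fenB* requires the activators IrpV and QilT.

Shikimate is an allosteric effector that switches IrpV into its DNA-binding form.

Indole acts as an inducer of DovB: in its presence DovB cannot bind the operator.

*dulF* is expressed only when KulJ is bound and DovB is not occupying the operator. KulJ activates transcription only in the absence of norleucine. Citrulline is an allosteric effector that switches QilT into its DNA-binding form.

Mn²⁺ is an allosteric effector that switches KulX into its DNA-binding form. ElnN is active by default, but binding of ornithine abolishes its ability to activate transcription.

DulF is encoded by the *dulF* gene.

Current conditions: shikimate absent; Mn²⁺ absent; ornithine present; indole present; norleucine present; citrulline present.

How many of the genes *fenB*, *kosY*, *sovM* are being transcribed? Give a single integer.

1

Shikimate is absent, so IrpV is inactive.
Citrulline is present, so QilT is active.
Required activator IrpV is absent, so *fenB* is not transcribed.
→ *fenB* is OFF.
Norleucine is present, so KulJ is inactive.
Indole is present, so DovB is inactive.
Required activator KulJ is absent, so *dulF* is not transcribed.
So DulF is not produced.
With no repressor bound, *kosY* is transcribed.
→ *kosY* is ON.
Mn²⁺ is absent, so KulX is inactive.
Ornithine is present, so ElnN is inactive.
No activator is available at the *sovM* promoter, so *sovM* is not transcribed.
→ *sovM* is OFF.
1 of the 3 genes is transcribed.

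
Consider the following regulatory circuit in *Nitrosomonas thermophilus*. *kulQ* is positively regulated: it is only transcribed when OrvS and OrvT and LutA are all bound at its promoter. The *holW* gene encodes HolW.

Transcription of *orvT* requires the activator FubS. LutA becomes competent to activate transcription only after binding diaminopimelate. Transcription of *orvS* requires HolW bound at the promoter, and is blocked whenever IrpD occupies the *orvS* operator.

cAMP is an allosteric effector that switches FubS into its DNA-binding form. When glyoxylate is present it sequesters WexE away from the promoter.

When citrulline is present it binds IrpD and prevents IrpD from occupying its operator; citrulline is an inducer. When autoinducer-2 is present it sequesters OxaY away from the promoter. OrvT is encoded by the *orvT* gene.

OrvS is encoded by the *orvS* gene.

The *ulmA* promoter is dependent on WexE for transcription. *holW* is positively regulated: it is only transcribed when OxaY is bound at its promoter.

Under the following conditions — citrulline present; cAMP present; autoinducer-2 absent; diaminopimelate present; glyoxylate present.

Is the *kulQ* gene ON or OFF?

ON

Citrulline is present, so IrpD is inactive.
Autoinducer-2 is absent, so OxaY is active.
No repressor is bound and OxaY is active, so *holW* is transcribed.
So HolW is produced and active.
No repressor is bound and HolW is active, so *orvS* is transcribed.
So OrvS is produced and active.
cAMP is present, so FubS is active.
No repressor is bound and FubS is active, so *orvT* is transcribed.
So OrvT is produced and active.
Diaminopimelate is present, so LutA is active.
No repressor is bound and OrvS and OrvT and LutA are active, so *kulQ* is transcribed.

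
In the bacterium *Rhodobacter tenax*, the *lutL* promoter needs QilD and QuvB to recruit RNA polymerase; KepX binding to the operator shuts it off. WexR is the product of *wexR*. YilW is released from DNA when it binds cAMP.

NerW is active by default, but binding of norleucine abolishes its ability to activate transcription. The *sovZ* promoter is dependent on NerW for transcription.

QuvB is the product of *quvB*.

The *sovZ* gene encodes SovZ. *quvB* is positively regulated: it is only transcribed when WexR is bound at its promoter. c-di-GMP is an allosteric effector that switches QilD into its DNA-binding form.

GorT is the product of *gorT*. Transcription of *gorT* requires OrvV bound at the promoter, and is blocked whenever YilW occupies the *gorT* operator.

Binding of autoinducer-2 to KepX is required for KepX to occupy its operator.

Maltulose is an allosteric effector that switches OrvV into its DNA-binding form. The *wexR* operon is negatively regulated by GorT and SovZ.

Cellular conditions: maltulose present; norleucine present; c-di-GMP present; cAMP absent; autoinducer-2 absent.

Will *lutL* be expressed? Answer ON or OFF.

ON

c-di-GMP is present, so QilD is active.
Autoinducer-2 is absent, so KepX is inactive.
cAMP is absent, so YilW is active.
Maltulose is present, so OrvV is active.
With repressor YilW bound, *gorT* is not transcribed.
So GorT is not produced.
Norleucine is present, so NerW is inactive.
Required activator NerW is absent, so *sovZ* is not transcribed.
So SovZ is not produced.
With no repressor bound, *wexR* is transcribed.
So WexR is produced and active.
No repressor is bound and WexR is active, so *quvB* is transcribed.
So QuvB is produced and active.
No repressor is bound and QilD and QuvB are active, so *lutL* is transcribed.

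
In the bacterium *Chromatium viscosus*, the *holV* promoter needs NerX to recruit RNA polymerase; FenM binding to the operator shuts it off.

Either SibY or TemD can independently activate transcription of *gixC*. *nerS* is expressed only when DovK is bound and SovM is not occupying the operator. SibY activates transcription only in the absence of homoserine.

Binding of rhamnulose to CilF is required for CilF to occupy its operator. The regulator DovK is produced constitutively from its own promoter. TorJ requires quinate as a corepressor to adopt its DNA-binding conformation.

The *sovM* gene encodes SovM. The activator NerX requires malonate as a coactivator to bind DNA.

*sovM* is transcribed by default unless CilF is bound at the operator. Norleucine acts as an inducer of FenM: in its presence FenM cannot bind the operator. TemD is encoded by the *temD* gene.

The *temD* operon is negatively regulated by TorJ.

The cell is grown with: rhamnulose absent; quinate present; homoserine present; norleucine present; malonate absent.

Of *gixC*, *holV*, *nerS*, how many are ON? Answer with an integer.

0

Homoserine is present, so SibY is inactive.
Quinate is present, so TorJ is active.
With repressor TorJ bound, *temD* is not transcribed.
So TemD is not produced.
No activator is available at the *gixC* promoter, so *gixC* is not transcribed.
→ *gixC* is OFF.
Malonate is absent, so NerX is inactive.
Norleucine is present, so FenM is inactive.
Required activator NerX is absent, so *holV* is not transcribed.
→ *holV* is OFF.
Rhamnulose is absent, so CilF is inactive.
With no repressor bound, *sovM* is transcribed.
So SovM is produced and active.
DovK is produced constitutively and is active.
With repressor SovM bound, *nerS* is not transcribed.
→ *nerS* is OFF.
0 of the 3 genes are transcribed.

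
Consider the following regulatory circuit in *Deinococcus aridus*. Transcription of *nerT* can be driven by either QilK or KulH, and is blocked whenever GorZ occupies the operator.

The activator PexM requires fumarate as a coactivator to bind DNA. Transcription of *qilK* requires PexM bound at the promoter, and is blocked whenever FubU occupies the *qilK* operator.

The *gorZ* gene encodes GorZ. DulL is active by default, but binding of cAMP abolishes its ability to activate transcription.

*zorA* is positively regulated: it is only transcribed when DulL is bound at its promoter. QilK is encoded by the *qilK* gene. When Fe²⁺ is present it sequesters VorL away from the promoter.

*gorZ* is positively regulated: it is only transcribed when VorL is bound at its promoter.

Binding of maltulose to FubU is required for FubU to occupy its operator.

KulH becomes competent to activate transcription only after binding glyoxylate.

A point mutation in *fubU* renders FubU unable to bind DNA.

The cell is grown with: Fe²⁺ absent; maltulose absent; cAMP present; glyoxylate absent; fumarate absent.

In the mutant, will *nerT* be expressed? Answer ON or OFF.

OFF

FubU is non-functional in this strain, so it has no effect.
Fumarate is absent, so PexM is inactive.
Required activator PexM is absent, so *qilK* is not transcribed.
So QilK is not produced.
Glyoxylate is absent, so KulH is inactive.
Fe²⁺ is absent, so VorL is active.
No repressor is bound and VorL is active, so *gorZ* is transcribed.
So GorZ is produced and active.
With repressor GorZ bound, *nerT* is not transcribed.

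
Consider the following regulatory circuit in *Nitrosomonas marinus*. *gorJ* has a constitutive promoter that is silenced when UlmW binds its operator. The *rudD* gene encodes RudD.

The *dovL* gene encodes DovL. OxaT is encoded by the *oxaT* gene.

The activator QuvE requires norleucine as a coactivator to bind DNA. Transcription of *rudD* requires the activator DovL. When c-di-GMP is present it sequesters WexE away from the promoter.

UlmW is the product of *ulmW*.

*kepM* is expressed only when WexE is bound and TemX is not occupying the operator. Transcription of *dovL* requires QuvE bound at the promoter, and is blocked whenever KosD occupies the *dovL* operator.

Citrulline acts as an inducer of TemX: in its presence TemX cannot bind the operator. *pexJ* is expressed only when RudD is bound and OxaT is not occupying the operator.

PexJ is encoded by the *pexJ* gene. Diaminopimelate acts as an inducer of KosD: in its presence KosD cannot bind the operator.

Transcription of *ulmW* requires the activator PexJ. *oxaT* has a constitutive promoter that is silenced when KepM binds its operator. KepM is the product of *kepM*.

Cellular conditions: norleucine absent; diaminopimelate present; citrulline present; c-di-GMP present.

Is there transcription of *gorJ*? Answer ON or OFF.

Norleucine is absent, so QuvE is inactive.
Diaminopimelate is present, so KosD is inactive.
Required activator QuvE is absent, so *dovL* is not transcribed.
So DovL is not produced.
Required activator DovL is absent, so *rudD* is not transcribed.
So RudD is not produced.
Citrulline is present, so TemX is inactive.
c-di-GMP is present, so WexE is inactive.
Required activator WexE is absent, so *kepM* is not transcribed.
So KepM is not produced.
With no repressor bound, *oxaT* is transcribed.
So OxaT is produced and active.
With repressor OxaT bound, *pexJ* is not transcribed.
So PexJ is not produced.
Required activator PexJ is absent, so *ulmW* is not transcribed.
So UlmW is not produced.
With no repressor bound, *gorJ* is transcribed.

ON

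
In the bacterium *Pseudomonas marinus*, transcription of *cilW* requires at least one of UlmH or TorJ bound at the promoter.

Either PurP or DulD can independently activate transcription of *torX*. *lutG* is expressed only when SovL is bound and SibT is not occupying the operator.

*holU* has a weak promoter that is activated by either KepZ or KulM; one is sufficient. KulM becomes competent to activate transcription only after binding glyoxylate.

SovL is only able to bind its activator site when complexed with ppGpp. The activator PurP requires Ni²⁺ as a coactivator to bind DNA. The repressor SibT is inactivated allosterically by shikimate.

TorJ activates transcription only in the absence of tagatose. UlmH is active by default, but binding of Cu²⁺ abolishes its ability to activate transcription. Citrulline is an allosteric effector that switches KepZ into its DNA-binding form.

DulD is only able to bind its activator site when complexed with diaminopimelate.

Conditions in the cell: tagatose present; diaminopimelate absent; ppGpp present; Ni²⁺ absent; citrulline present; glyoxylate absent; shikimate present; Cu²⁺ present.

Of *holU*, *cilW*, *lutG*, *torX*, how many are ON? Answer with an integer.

2

Citrulline is present, so KepZ is active.
Glyoxylate is absent, so KulM is inactive.
Activator KepZ is present, so *holU* is transcribed.
→ *holU* is ON.
Cu²⁺ is present, so UlmH is inactive.
Tagatose is present, so TorJ is inactive.
No activator is available at the *cilW* promoter, so *cilW* is not transcribed.
→ *cilW* is OFF.
ppGpp is present, so SovL is active.
Shikimate is present, so SibT is inactive.
No repressor is bound and SovL is active, so *lutG* is transcribed.
→ *lutG* is ON.
Ni²⁺ is absent, so PurP is inactive.
Diaminopimelate is absent, so DulD is inactive.
No activator is available at the *torX* promoter, so *torX* is not transcribed.
→ *torX* is OFF.
2 of the 4 genes are transcribed.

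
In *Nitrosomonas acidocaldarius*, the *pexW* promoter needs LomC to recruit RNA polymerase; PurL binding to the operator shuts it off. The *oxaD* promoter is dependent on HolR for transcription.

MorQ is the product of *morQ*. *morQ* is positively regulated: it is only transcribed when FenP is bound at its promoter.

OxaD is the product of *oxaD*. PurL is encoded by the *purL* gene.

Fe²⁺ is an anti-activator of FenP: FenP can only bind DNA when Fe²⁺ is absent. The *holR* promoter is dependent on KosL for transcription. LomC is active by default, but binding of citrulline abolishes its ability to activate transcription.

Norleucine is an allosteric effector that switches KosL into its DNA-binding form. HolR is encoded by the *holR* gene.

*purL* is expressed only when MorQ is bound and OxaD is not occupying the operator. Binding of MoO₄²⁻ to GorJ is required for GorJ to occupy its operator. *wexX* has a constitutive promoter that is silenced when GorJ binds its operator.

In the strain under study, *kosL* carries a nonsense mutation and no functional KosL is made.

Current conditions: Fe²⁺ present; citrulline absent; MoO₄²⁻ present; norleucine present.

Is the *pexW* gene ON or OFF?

ON

Citrulline is absent, so LomC is active.
KosL is non-functional in this strain, so it has no effect.
Required activator KosL is absent, so *holR* is not transcribed.
So HolR is not produced.
Required activator HolR is absent, so *oxaD* is not transcribed.
So OxaD is not produced.
Fe²⁺ is present, so FenP is inactive.
Required activator FenP is absent, so *morQ* is not transcribed.
So MorQ is not produced.
Required activator MorQ is absent, so *purL* is not transcribed.
So PurL is not produced.
No repressor is bound and LomC is active, so *pexW* is transcribed.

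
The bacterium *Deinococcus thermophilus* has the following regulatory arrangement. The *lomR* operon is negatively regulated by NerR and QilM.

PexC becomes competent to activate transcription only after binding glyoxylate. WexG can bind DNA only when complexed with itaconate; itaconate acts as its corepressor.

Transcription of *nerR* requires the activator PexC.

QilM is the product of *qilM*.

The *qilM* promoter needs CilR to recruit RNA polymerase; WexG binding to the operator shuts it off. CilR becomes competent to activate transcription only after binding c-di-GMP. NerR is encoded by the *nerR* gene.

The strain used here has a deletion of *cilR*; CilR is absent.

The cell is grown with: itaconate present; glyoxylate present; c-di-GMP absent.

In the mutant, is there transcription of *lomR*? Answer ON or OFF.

Glyoxylate is present, so PexC is active.
No repressor is bound and PexC is active, so *nerR* is transcribed.
So NerR is produced and active.
Itaconate is present, so WexG is active.
CilR is non-functional in this strain, so it has no effect.
With repressor WexG bound, *qilM* is not transcribed.
So QilM is not produced.
With repressor NerR bound, *lomR* is not transcribed.

OFF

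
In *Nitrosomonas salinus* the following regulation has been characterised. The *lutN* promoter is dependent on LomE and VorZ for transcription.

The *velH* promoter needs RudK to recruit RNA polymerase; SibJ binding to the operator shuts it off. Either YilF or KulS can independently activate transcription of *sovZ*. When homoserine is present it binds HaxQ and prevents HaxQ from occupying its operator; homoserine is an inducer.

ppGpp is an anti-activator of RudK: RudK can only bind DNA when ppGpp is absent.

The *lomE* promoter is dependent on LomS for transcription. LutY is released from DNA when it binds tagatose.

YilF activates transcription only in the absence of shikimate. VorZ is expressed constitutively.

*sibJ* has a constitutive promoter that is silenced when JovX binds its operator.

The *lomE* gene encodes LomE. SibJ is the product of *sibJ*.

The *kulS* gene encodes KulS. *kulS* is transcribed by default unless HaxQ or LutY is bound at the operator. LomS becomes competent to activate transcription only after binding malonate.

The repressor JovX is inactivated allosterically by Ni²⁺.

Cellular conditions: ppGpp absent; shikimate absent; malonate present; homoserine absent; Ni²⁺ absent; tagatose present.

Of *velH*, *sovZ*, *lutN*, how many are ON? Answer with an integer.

3

ppGpp is absent, so RudK is active.
Ni²⁺ is absent, so JovX is active.
With repressor JovX bound, *sibJ* is not transcribed.
So SibJ is not produced.
No repressor is bound and RudK is active, so *velH* is transcribed.
→ *velH* is ON.
Shikimate is absent, so YilF is active.
Homoserine is absent, so HaxQ is active.
Tagatose is present, so LutY is inactive.
With repressor HaxQ bound, *kulS* is not transcribed.
So KulS is not produced.
Activator YilF is present, so *sovZ* is transcribed.
→ *sovZ* is ON.
Malonate is present, so LomS is active.
No repressor is bound and LomS is active, so *lomE* is transcribed.
So LomE is produced and active.
VorZ is produced constitutively and is active.
No repressor is bound and LomE and VorZ are active, so *lutN* is transcribed.
→ *lutN* is ON.
3 of the 3 genes are transcribed.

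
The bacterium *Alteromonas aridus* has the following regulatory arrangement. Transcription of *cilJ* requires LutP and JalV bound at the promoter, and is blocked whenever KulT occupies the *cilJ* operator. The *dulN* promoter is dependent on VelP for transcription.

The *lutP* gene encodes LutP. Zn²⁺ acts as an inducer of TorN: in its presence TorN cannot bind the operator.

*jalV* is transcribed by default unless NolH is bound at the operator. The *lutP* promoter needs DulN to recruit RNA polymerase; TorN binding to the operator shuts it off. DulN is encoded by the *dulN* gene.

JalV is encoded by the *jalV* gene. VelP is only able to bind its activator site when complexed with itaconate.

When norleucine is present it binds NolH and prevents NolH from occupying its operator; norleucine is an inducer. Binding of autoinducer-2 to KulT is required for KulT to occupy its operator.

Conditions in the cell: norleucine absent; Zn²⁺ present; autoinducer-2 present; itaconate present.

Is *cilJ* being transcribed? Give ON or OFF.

OFF

Autoinducer-2 is present, so KulT is active.
Zn²⁺ is present, so TorN is inactive.
Itaconate is present, so VelP is active.
No repressor is bound and VelP is active, so *dulN* is transcribed.
So DulN is produced and active.
No repressor is bound and DulN is active, so *lutP* is transcribed.
So LutP is produced and active.
Norleucine is absent, so NolH is active.
With repressor NolH bound, *jalV* is not transcribed.
So JalV is not produced.
With repressor KulT bound, *cilJ* is not transcribed.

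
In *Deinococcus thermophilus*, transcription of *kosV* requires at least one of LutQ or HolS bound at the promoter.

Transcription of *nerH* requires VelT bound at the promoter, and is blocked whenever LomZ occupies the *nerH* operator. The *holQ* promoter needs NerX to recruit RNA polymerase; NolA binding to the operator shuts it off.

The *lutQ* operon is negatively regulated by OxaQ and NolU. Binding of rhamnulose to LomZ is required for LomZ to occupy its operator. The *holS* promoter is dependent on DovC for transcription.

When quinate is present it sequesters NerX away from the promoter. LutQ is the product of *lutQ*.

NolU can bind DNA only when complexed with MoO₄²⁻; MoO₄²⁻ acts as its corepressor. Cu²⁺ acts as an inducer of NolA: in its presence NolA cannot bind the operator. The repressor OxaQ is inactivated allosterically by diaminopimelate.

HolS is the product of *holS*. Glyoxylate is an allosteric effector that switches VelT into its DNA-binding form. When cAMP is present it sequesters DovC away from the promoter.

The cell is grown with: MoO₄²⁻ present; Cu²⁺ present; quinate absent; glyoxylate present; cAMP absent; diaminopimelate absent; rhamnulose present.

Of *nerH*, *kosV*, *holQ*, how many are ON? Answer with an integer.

2

Rhamnulose is present, so LomZ is active.
Glyoxylate is present, so VelT is active.
With repressor LomZ bound, *nerH* is not transcribed.
→ *nerH* is OFF.
Diaminopimelate is absent, so OxaQ is active.
MoO₄²⁻ is present, so NolU is active.
With repressor OxaQ bound, *lutQ* is not transcribed.
So LutQ is not produced.
cAMP is absent, so DovC is active.
No repressor is bound and DovC is active, so *holS* is transcribed.
So HolS is produced and active.
Activator HolS is present, so *kosV* is transcribed.
→ *kosV* is ON.
Cu²⁺ is present, so NolA is inactive.
Quinate is absent, so NerX is active.
No repressor is bound and NerX is active, so *holQ* is transcribed.
→ *holQ* is ON.
2 of the 3 genes are transcribed.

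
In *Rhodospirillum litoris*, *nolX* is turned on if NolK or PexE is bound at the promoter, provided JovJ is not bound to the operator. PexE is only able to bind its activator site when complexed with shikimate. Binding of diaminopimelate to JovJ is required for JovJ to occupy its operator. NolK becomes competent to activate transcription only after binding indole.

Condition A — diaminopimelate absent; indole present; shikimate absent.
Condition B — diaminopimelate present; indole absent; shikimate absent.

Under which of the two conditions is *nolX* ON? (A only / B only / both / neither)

A only

Condition A:
Diaminopimelate is absent, so JovJ is inactive.
Indole is present, so NolK is active.
Shikimate is absent, so PexE is inactive.
Activator NolK is present, so *nolX* is transcribed.
→ *nolX* is ON in A.
Condition B:
Diaminopimelate is present, so JovJ is active.
Indole is absent, so NolK is inactive.
Shikimate is absent, so PexE is inactive.
With repressor JovJ bound, *nolX* is not transcribed.
→ *nolX* is OFF in B.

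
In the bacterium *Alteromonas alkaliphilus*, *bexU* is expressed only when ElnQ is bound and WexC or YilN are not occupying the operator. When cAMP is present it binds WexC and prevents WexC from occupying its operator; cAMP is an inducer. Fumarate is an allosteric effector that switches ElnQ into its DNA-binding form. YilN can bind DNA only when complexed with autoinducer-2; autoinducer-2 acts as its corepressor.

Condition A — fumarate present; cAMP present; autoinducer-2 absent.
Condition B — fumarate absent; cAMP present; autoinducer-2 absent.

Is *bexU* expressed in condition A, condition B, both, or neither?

A only

Condition A:
Fumarate is present, so ElnQ is active.
cAMP is present, so WexC is inactive.
Autoinducer-2 is absent, so YilN is inactive.
No repressor is bound and ElnQ is active, so *bexU* is transcribed.
→ *bexU* is ON in A.
Condition B:
Fumarate is absent, so ElnQ is inactive.
cAMP is present, so WexC is inactive.
Autoinducer-2 is absent, so YilN is inactive.
Required activator ElnQ is absent, so *bexU* is not transcribed.
→ *bexU* is OFF in B.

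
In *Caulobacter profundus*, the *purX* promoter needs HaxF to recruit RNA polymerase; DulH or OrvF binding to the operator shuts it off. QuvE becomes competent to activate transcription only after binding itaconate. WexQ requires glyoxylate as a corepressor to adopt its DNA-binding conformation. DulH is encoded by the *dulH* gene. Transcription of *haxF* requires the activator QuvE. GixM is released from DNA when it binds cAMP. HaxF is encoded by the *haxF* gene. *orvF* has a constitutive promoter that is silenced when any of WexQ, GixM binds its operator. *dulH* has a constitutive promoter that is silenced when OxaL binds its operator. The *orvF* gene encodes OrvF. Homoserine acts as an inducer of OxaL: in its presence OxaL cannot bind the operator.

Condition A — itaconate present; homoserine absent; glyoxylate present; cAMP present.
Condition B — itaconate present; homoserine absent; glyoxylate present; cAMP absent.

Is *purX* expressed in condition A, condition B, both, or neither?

Condition A:
Itaconate is present, so QuvE is active.
No repressor is bound and QuvE is active, so *haxF* is transcribed.
So HaxF is produced and active.
Homoserine is absent, so OxaL is active.
With repressor OxaL bound, *dulH* is not transcribed.
So DulH is not produced.
Glyoxylate is present, so WexQ is active.
cAMP is present, so GixM is inactive.
With repressor WexQ bound, *orvF* is not transcribed.
So OrvF is not produced.
No repressor is bound and HaxF is active, so *purX* is transcribed.
→ *purX* is ON in A.
Condition B:
Itaconate is present, so QuvE is active.
No repressor is bound and QuvE is active, so *haxF* is transcribed.
So HaxF is produced and active.
Homoserine is absent, so OxaL is active.
With repressor OxaL bound, *dulH* is not transcribed.
So DulH is not produced.
Glyoxylate is present, so WexQ is active.
cAMP is absent, so GixM is active.
With repressor WexQ bound, *orvF* is not transcribed.
So OrvF is not produced.
No repressor is bound and HaxF is active, so *purX* is transcribed.
→ *purX* is ON in B.

both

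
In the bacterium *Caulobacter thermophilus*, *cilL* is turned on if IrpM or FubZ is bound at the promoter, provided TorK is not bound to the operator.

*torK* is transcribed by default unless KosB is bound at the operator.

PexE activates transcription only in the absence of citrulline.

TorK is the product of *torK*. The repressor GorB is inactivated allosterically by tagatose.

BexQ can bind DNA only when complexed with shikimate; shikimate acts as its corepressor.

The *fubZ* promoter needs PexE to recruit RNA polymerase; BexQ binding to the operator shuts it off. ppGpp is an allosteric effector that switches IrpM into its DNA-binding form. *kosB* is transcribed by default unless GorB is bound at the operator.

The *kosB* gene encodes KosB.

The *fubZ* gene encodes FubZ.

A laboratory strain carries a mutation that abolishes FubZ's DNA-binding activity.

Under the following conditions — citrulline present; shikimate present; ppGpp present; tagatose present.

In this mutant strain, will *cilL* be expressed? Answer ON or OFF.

ON

ppGpp is present, so IrpM is active.
Tagatose is present, so GorB is inactive.
With no repressor bound, *kosB* is transcribed.
So KosB is produced and active.
With repressor KosB bound, *torK* is not transcribed.
So TorK is not produced.
FubZ is non-functional in this strain, so it has no effect.
Activator IrpM is present, so *cilL* is transcribed.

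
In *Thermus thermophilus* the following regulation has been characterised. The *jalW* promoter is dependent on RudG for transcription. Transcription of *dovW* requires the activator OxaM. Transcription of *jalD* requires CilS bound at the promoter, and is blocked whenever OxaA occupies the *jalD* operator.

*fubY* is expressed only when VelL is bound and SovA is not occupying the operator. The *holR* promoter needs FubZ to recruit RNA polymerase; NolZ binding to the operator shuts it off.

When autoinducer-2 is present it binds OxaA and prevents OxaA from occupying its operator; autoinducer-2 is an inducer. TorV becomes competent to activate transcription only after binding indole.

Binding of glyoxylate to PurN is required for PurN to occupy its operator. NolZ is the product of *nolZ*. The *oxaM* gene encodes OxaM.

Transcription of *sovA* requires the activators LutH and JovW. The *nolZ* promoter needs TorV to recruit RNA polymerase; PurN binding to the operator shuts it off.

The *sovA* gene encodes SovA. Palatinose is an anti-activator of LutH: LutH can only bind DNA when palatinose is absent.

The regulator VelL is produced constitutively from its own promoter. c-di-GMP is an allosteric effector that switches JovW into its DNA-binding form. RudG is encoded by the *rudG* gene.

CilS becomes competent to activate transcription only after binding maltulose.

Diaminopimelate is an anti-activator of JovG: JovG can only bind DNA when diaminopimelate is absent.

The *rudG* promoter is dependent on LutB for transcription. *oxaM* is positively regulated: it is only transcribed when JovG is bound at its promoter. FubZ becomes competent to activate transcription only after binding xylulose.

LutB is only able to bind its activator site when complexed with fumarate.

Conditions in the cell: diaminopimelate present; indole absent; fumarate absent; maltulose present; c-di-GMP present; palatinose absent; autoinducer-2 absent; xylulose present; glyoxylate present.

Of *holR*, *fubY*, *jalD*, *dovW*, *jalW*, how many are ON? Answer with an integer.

1

Indole is absent, so TorV is inactive.
Glyoxylate is present, so PurN is active.
With repressor PurN bound, *nolZ* is not transcribed.
So NolZ is not produced.
Xylulose is present, so FubZ is active.
No repressor is bound and FubZ is active, so *holR* is transcribed.
→ *holR* is ON.
Palatinose is absent, so LutH is active.
c-di-GMP is present, so JovW is active.
No repressor is bound and LutH and JovW are active, so *sovA* is transcribed.
So SovA is produced and active.
VelL is produced constitutively and is active.
With repressor SovA bound, *fubY* is not transcribed.
→ *fubY* is OFF.
Autoinducer-2 is absent, so OxaA is active.
Maltulose is present, so CilS is active.
With repressor OxaA bound, *jalD* is not transcribed.
→ *jalD* is OFF.
Diaminopimelate is present, so JovG is inactive.
Required activator JovG is absent, so *oxaM* is not transcribed.
So OxaM is not produced.
Required activator OxaM is absent, so *dovW* is not transcribed.
→ *dovW* is OFF.
Fumarate is absent, so LutB is inactive.
Required activator LutB is absent, so *rudG* is not transcribed.
So RudG is not produced.
Required activator RudG is absent, so *jalW* is not transcribed.
→ *jalW* is OFF.
1 of the 5 genes is transcribed.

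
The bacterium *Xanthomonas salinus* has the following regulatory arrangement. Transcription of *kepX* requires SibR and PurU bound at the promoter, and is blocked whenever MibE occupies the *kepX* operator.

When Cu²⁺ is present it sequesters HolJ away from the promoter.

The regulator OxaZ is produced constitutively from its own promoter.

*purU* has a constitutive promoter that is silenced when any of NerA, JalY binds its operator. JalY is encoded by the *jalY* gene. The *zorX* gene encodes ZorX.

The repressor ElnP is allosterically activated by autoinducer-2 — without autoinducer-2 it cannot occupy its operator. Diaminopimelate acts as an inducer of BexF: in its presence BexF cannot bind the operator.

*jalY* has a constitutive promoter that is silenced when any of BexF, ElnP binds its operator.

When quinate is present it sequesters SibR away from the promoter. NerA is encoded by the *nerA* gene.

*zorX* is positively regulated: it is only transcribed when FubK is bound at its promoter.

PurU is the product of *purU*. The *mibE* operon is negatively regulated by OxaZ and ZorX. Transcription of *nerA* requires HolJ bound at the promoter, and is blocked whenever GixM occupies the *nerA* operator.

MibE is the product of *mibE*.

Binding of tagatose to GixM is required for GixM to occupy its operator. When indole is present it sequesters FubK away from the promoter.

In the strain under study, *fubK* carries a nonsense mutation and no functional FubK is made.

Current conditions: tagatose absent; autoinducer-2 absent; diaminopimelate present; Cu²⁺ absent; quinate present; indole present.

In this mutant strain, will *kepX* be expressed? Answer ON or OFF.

OFF

Quinate is present, so SibR is inactive.
OxaZ is produced constitutively and is active.
FubK is non-functional in this strain, so it has no effect.
Required activator FubK is absent, so *zorX* is not transcribed.
So ZorX is not produced.
With repressor OxaZ bound, *mibE* is not transcribed.
So MibE is not produced.
Tagatose is absent, so GixM is inactive.
Cu²⁺ is absent, so HolJ is active.
No repressor is bound and HolJ is active, so *nerA* is transcribed.
So NerA is produced and active.
Diaminopimelate is present, so BexF is inactive.
Autoinducer-2 is absent, so ElnP is inactive.
With no repressor bound, *jalY* is transcribed.
So JalY is produced and active.
With repressor NerA bound, *purU* is not transcribed.
So PurU is not produced.
Required activator SibR is absent, so *kepX* is not transcribed.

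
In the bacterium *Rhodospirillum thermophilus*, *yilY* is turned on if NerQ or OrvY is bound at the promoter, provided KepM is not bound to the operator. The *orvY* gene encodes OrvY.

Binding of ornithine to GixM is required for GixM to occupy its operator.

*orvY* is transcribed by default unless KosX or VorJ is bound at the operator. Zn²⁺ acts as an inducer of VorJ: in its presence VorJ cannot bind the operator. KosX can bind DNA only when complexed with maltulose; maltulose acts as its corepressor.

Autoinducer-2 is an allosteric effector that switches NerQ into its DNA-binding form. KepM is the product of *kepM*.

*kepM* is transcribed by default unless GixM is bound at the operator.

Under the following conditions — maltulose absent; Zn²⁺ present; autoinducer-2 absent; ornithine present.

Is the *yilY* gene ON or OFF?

Ornithine is present, so GixM is active.
With repressor GixM bound, *kepM* is not transcribed.
So KepM is not produced.
Autoinducer-2 is absent, so NerQ is inactive.
Maltulose is absent, so KosX is inactive.
Zn²⁺ is present, so VorJ is inactive.
With no repressor bound, *orvY* is transcribed.
So OrvY is produced and active.
Activator OrvY is present, so *yilY* is transcribed.

ON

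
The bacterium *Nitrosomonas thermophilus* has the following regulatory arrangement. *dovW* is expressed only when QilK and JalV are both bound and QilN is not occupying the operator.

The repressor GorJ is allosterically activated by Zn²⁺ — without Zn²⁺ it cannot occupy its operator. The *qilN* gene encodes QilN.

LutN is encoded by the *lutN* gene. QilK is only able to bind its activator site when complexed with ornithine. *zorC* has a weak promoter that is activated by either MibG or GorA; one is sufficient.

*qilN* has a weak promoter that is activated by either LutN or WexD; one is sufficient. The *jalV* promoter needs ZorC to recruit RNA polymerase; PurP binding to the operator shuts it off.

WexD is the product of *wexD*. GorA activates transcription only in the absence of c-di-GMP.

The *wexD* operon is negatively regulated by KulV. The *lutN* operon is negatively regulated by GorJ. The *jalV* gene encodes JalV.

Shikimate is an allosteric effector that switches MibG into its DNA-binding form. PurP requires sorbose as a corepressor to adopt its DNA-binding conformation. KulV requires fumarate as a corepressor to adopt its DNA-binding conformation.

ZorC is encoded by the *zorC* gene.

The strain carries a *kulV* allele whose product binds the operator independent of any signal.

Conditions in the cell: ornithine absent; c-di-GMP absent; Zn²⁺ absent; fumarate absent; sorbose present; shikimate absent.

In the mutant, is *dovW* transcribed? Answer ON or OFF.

Ornithine is absent, so QilK is inactive.
Sorbose is present, so PurP is active.
Shikimate is absent, so MibG is inactive.
c-di-GMP is absent, so GorA is active.
Activator GorA is present, so *zorC* is transcribed.
So ZorC is produced and active.
With repressor PurP bound, *jalV* is not transcribed.
So JalV is not produced.
Zn²⁺ is absent, so GorJ is inactive.
With no repressor bound, *lutN* is transcribed.
So LutN is produced and active.
KulV is constitutively active in this strain.
With repressor KulV bound, *wexD* is not transcribed.
So WexD is not produced.
Activator LutN is present, so *qilN* is transcribed.
So QilN is produced and active.
With repressor QilN bound, *dovW* is not transcribed.

OFF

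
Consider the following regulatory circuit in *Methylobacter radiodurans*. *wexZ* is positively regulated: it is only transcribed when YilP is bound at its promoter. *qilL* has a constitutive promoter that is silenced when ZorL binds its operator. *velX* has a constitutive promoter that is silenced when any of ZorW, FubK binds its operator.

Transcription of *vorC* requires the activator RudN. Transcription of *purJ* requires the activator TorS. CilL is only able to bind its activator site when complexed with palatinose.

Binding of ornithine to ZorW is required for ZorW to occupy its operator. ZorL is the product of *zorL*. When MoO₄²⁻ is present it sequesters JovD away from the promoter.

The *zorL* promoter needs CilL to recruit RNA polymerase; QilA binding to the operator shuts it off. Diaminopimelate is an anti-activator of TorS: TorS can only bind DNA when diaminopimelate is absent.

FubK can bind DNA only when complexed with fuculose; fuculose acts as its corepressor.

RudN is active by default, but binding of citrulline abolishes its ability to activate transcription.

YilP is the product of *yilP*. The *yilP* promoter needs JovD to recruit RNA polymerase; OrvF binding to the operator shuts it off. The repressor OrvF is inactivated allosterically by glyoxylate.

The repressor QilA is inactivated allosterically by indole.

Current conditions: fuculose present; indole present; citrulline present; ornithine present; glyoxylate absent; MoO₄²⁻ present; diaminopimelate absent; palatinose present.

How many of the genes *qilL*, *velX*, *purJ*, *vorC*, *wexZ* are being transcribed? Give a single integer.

1

Indole is present, so QilA is inactive.
Palatinose is present, so CilL is active.
No repressor is bound and CilL is active, so *zorL* is transcribed.
So ZorL is produced and active.
With repressor ZorL bound, *qilL* is not transcribed.
→ *qilL* is OFF.
Ornithine is present, so ZorW is active.
Fuculose is present, so FubK is active.
With repressor ZorW bound, *velX* is not transcribed.
→ *velX* is OFF.
Diaminopimelate is absent, so TorS is active.
No repressor is bound and TorS is active, so *purJ* is transcribed.
→ *purJ* is ON.
Citrulline is present, so RudN is inactive.
Required activator RudN is absent, so *vorC* is not transcribed.
→ *vorC* is OFF.
MoO₄²⁻ is present, so JovD is inactive.
Glyoxylate is absent, so OrvF is active.
With repressor OrvF bound, *yilP* is not transcribed.
So YilP is not produced.
Required activator YilP is absent, so *wexZ* is not transcribed.
→ *wexZ* is OFF.
1 of the 5 genes is transcribed.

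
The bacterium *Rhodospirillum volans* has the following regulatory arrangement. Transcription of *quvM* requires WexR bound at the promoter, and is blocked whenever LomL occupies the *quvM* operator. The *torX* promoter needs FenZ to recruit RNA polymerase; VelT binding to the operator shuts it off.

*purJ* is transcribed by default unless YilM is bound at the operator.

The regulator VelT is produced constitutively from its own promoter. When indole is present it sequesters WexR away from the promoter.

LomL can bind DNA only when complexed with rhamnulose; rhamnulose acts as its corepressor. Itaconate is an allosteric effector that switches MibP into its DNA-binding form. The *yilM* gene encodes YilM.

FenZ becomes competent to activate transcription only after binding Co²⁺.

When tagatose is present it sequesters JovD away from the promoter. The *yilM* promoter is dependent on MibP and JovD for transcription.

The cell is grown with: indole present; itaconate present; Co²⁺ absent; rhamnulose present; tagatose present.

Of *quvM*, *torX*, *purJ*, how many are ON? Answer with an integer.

Rhamnulose is present, so LomL is active.
Indole is present, so WexR is inactive.
With repressor LomL bound, *quvM* is not transcribed.
→ *quvM* is OFF.
Co²⁺ is absent, so FenZ is inactive.
VelT is produced constitutively and is active.
With repressor VelT bound, *torX* is not transcribed.
→ *torX* is OFF.
Itaconate is present, so MibP is active.
Tagatose is present, so JovD is inactive.
Required activator JovD is absent, so *yilM* is not transcribed.
So YilM is not produced.
With no repressor bound, *purJ* is transcribed.
→ *purJ* is ON.
1 of the 3 genes is transcribed.

1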